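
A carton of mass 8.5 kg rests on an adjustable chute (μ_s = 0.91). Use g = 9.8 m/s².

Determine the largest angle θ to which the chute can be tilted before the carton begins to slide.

θ_max ≈ 42.3°

At the slip threshold, m g sin θ = μ_s · m g cos θ, so tan θ = μ_s.
θ_max = arctan(0.91) = 42.3°.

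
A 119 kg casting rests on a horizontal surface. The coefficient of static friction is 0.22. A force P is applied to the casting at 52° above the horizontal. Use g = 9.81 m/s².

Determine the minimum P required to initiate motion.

P ≈ 325 N

N = m g − P sin α (the pull lifts the casting).
At impending slip, P cos α = μ_s N = μ_s (m g − P sin α).
Solving: P (cos α + μ_s sin α) = μ_s m g → P = 0.22×1170/(cos 52° + 0.22 sin 52°) = 257/0.789 = 325 N.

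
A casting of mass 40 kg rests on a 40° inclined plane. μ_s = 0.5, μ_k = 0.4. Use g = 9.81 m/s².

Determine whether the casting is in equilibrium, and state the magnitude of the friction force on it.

f ≈ 120 N

N = m g cos θ = 301 N.
Down-slope weight component: m g sin θ = 252 N.
μ_s N = 150 N.
252 > 150 N, so it slides; kinetic friction f = μ_k N = 0.4×301 = 120 N.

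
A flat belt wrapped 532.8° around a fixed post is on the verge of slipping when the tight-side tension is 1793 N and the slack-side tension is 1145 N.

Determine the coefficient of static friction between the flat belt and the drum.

μ ≈ 0.0482

T₂/T₁ = e^{μβ} → μ = ln(T₂/T₁)/β.
β = 532.8° = 9.299 rad.
μ = ln(1793/1145)/9.299 = ln(1.566)/9.299 = 0.0482.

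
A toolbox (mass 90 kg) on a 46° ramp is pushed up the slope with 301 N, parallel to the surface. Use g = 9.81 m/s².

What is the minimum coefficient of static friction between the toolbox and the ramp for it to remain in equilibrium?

μ_s,min ≈ 0.545

N = m g cos θ = 613.3 N.
Friction must make up the shortfall along the incline: f = m g sin θ − P = 635.1 − 301 = 334.1 N.
At the threshold f = μ_s N, so μ_s,min = 334.1/613.3 = 0.545.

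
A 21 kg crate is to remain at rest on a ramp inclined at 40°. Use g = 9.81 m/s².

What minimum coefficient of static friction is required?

At the slip threshold m g sin θ = μ_s m g cos θ, so μ_s,min = tan θ.
μ_s,min = tan 40° = 0.839.

μ_s,min ≈ 0.839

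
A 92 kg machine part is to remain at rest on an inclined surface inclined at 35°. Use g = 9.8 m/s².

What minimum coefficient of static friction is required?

μ_s,min ≈ 0.7

At the slip threshold m g sin θ = μ_s m g cos θ, so μ_s,min = tan θ.
μ_s,min = tan 35° = 0.7.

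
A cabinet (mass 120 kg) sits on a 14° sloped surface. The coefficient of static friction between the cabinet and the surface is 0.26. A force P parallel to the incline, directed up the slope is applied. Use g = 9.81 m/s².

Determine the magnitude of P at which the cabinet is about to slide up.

At impending motion up the slope, friction acts down-slope at its limit: f = μ_s N.
P is parallel to the surface, so N = m g cos θ = 1140 N.
Along the incline: P = m g sin θ + μ_s N = 285 + 0.26×1140 = 582 N.

P ≈ 582 N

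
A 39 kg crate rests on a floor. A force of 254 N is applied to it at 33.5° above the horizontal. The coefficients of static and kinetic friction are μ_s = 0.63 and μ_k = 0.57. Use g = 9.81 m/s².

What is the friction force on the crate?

f ≈ 138 N

N = m g − P sin α = 382.6 − 254×sin 33.5° = 242.4 N.
The horizontal driving force is P cos α = 211.8 N, so equilibrium needs friction f = 211.8 N.
μ_s N = 0.63 × 242.4 = 152.7 N.
The required friction exceeds μ_s N, so the crate moves and f = μ_k N = 138 N.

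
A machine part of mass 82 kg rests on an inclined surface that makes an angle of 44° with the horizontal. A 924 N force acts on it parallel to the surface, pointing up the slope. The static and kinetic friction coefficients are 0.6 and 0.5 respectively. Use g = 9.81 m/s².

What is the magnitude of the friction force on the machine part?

The normal reaction is N = m g cos θ = 578.7 N.
For equilibrium along the incline the friction force must supply f = m g sin θ − P = 558.8 − 924 = -365.2 N (positive meaning up-slope).
Static friction can supply at most μ_s N = 347.2 N.
Since |-365.2| > 347.2 N, static friction cannot hold it; the machine part slides up the incline and kinetic friction applies: f = μ_k N = 0.5 × 578.7 = 289 N.

f ≈ 289 N (down the incline)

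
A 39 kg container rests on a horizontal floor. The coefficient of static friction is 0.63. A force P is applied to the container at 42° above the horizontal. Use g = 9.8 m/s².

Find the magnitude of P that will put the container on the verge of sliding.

P ≈ 207 N

N = m g − P sin α (the pull lifts the container).
At impending slip, P cos α = μ_s N = μ_s (m g − P sin α).
Solving: P (cos α + μ_s sin α) = μ_s m g → P = 0.63×382/(cos 42° + 0.63 sin 42°) = 241/1.165 = 207 N.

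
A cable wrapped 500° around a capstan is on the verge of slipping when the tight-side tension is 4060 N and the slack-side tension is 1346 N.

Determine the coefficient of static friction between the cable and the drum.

μ ≈ 0.127

T₂/T₁ = e^{μβ} → μ = ln(T₂/T₁)/β.
β = 500° = 8.727 rad.
μ = ln(4060/1346)/8.727 = ln(3.016)/8.727 = 0.127.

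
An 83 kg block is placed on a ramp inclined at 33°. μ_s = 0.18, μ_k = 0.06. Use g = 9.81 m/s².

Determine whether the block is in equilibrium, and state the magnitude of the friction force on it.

N = m g cos θ = 683 N.
Down-slope weight component: m g sin θ = 443 N.
μ_s N = 123 N.
443 > 123 N, so it slides; kinetic friction f = μ_k N = 0.06×683 = 41 N.

f ≈ 41 N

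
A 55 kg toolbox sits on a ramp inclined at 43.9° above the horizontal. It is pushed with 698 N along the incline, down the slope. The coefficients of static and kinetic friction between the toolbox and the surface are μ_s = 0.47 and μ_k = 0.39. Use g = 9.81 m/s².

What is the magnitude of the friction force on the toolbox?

The normal reaction is N = m g cos θ = 388.8 N.
For equilibrium along the incline the friction force must supply f = m g sin θ + P = 374.1 + 698 = 1072 N (positive meaning up-slope).
Maximum static friction available: μ_s N = 0.47 × 388.8 = 182.7 N.
|1072| exceeds 182.7 N, so the toolbox slips down-slope; friction is kinetic, f = μ_k N = 0.39×388.8 = 152 N.

f ≈ 152 N (up the incline)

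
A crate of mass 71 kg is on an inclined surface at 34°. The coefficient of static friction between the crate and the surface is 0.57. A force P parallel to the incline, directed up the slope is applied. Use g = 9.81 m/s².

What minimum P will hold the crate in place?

P_min ≈ 60.3 N

The crate tends to slide down (tan θ > μ_s), so at the point of impending slip friction acts up-slope at its limit: f = μ_s N.
P is parallel to the surface, so N = m g cos θ = 577 N.
Along the incline: P + μ_s N = m g sin θ, so P = 389 − 0.57×577 = 60.3 N.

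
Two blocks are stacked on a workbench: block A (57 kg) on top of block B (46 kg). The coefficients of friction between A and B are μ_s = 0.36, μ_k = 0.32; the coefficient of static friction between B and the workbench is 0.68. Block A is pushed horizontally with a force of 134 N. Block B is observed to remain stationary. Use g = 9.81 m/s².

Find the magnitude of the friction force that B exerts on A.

f ≈ 134 N

Normal force at the A–B interface: N₁ = m_A g = 559.2 N.
Maximum static friction on A from B: μ_s N₁ = 0.36×559.2 = 201.3 N.
Since P = 134 N ≤ 201.3 N, A does not slip on B; friction on A equals P = 134 N.
By Newton's third law B feels 134 N forward from A. With B stationary, the floor's static friction on B balances it: f₂ = 134 N (well within μ_s(m_A+m_B)g = 687.1 N).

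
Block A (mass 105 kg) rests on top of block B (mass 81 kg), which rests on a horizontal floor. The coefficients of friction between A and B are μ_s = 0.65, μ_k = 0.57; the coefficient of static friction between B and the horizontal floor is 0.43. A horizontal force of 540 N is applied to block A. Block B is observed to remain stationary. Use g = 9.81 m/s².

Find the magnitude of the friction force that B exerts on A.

f ≈ 540 N

Between the blocks, N₁ = m_A g = 1030 N.
So the A–B interface can sustain at most μ_s N₁ = 669.5 N of static friction.
P = 540 N is within that limit, so A and B move together (both at rest); the A–B friction is simply f₁ = P = 540 N.
By Newton's third law B feels 540 N forward from A. With B stationary, the floor's static friction on B balances it: f₂ = 540 N (well within μ_s(m_A+m_B)g = 784.6 N).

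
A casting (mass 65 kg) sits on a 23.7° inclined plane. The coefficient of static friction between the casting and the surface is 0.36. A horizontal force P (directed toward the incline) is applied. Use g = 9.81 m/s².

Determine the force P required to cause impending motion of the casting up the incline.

P ≈ 605 N

At impending motion up the slope, friction acts down-slope at its limit: f = μ_s N.
Perpendicular to the incline: N = m g cos θ + P sin θ.
Along the incline: P cos θ = m g sin θ + μ_s N = m g sin θ + μ_s (m g cos θ + P sin θ).
Solving, P (cos θ − μ_s sin θ) = m g (sin θ + μ_s cos θ), so P = 65×9.81×(sin 23.7° + 0.36 cos 23.7°)/(cos 23.7° − 0.36 sin 23.7°) = 638×0.7316/0.771 = 605 N.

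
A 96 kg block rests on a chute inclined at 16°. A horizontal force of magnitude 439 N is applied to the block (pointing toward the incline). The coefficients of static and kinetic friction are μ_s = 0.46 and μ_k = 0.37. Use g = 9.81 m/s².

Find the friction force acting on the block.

Normal direction: N = m g cos θ + P sin θ = 1026 N.
Parallel to the incline: P cos θ − m g sin θ = 422 − 259.6 = 162.4 N; the friction needed to balance this is 162.4 N acting down the slope.
The limit of static friction is μ_s N = 472.1 N.
Since 162.4 N is within the 472.1 N limit, the block stays put and friction is exactly 162 N.

f ≈ 162 N (down the incline)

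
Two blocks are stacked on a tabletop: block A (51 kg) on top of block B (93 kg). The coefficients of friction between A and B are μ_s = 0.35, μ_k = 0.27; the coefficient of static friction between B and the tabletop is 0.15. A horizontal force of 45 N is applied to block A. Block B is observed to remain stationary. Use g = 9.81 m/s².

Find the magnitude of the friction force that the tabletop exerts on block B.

f ≈ 45 N

Between the blocks, N₁ = m_A g = 500.3 N.
So the A–B interface can sustain at most μ_s N₁ = 175.1 N of static friction.
Since P = 45 N ≤ 175.1 N, A does not slip on B; friction on A equals P = 45 N.
By Newton's third law B feels 45 N forward from A. With B stationary, the floor's static friction on B balances it: f₂ = 45 N (well within μ_s(m_A+m_B)g = 211.9 N).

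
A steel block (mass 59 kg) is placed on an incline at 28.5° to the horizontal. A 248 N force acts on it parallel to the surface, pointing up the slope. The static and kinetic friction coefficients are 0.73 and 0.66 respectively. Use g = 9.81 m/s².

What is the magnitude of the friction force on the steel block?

The normal reaction is N = m g cos θ = 508.7 N.
Parallel to the incline, ΣF = 0 gives f = m g sin θ − P = 276.2 − 248 = 28.17 N (up-slope positive).
The static-friction ceiling is μ_s N = 0.73 × 508.7 = 371.3 N.
Since |28.17| ≤ 371.3 N, no slip — friction simply equals what equilibrium demands.

f ≈ 28.2 N (up the incline)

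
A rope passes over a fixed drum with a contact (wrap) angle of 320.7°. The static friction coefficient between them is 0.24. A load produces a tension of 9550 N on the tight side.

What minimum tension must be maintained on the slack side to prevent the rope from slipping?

T_min ≈ 2490 N

Capstan equation at impending slip: T_tight/T_slack = e^{μβ}.
β = 320.7° = 5.597 rad; e^{μβ} = e^{0.24×5.597} = 3.832.
T_slack = T_tight / e^{μβ} = 9550 / 3.832 = 2490 N.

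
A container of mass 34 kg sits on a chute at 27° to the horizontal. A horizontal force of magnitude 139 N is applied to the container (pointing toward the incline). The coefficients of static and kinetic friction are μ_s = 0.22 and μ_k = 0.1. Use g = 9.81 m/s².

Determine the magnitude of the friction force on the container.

f ≈ 27.6 N (up the incline)

Normal direction: N = m g cos θ + P sin θ = 360.3 N.
Parallel to the incline: P cos θ − m g sin θ = 123.8 − 151.4 = -27.57 N; the friction needed to balance this is 27.57 N acting up the slope.
Maximum static friction: μ_s N = 0.22 × 360.3 = 79.26 N.
Since 27.57 N is within the 79.26 N limit, the container stays put and friction is exactly 27.6 N.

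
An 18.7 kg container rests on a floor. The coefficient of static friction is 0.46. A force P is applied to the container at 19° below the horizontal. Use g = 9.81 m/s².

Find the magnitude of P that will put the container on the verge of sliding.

N = m g + P sin α (the push presses the container into the floor).
At impending slip, P cos α = μ_s N = μ_s (m g + P sin α).
Solving: P (cos α − μ_s sin α) = μ_s m g → P = 0.46×183/(cos 19° − 0.46 sin 19°) = 84.4/0.7958 = 106 N.

P ≈ 106 N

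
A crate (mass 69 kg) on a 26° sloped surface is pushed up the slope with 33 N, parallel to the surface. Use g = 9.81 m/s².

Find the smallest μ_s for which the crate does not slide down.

μ_s,min ≈ 0.433

N = m g cos θ = 608.4 N.
Friction must make up the shortfall along the incline: f = m g sin θ − P = 296.7 − 33 = 263.7 N.
At the threshold f = μ_s N, so μ_s,min = 263.7/608.4 = 0.433.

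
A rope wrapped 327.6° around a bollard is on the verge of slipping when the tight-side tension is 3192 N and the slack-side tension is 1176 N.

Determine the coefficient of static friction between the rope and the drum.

T₂/T₁ = e^{μβ} → μ = ln(T₂/T₁)/β.
β = 327.6° = 5.718 rad.
μ = ln(3192/1176)/5.718 = ln(2.714)/5.718 = 0.175.

μ ≈ 0.175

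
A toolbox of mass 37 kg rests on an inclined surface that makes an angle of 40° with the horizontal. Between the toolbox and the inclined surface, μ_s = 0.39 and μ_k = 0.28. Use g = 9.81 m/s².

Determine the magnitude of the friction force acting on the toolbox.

f ≈ 77.9 N (up the incline)

The normal reaction is N = m g cos θ = 278.1 N.
Along the slope the weight component is m g sin θ = 233.3 N; friction must supply exactly this, acting up-slope.
The static-friction ceiling is μ_s N = 0.39 × 278.1 = 108.4 N.
|233.3| exceeds 108.4 N, so the toolbox slips down-slope; friction is kinetic, f = μ_k N = 0.28×278.1 = 77.9 N.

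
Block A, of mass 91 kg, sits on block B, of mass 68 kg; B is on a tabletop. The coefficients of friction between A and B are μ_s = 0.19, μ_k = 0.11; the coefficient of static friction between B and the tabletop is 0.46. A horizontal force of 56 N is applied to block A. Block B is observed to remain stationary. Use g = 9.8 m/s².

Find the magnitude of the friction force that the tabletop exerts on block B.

f ≈ 56 N

The normal force B exerts on A is simply A's weight, N₁ = 891.8 N.
So the A–B interface can sustain at most μ_s N₁ = 169.4 N of static friction.
P = 56 N is within that limit, so A and B move together (both at rest); the A–B friction is simply f₁ = P = 56 N.
B experiences an equal 56 N forward from A (third law). B is in equilibrium, so the floor supplies f₂ = 56 N of static friction (limit μ_s(m_A+m_B)g = 716.8 N, not exceeded).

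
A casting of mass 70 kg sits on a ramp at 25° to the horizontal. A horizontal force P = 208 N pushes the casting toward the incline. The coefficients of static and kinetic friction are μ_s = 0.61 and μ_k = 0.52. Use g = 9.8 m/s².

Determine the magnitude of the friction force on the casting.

Resolve perpendicular to the incline: N = m g cos θ + P sin θ = 70×9.8×cos 25° + 208×sin 25° = 709.6 N.
Parallel to the incline: P cos θ − m g sin θ = 188.5 − 289.9 = -101.4 N; the friction needed to balance this is 101.4 N acting up the slope.
Maximum static friction: μ_s N = 0.61 × 709.6 = 432.9 N.
|f_req| = 101.4 ≤ 432.9 N → the casting is in equilibrium; friction equals the required value.

f ≈ 101 N (up the incline)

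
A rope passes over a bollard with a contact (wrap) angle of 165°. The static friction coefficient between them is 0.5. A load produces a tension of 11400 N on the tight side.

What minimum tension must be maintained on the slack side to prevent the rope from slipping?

T_min ≈ 2700 N

Capstan equation at impending slip: T_tight/T_slack = e^{μβ}.
β = 165° = 2.88 rad; e^{μβ} = e^{0.5×2.88} = 4.22.
T_slack = T_tight / e^{μβ} = 11400 / 4.22 = 2700 N.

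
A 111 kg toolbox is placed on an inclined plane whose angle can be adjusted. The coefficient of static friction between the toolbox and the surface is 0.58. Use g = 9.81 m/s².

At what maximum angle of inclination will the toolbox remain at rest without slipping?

At the slip threshold, m g sin θ = μ_s · m g cos θ, so tan θ = μ_s.
θ_max = arctan(0.58) = 30.1°.

θ_max ≈ 30.1°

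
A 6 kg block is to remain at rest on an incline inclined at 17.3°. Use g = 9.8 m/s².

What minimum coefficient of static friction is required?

At the slip threshold m g sin θ = μ_s m g cos θ, so μ_s,min = tan θ.
μ_s,min = tan 17.3° = 0.311.

μ_s,min ≈ 0.311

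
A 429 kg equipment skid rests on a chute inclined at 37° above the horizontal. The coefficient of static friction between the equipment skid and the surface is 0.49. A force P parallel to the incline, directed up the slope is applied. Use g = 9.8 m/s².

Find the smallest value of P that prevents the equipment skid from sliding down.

The equipment skid tends to slide down (tan θ > μ_s), so at the point of impending slip friction acts up-slope at its limit: f = μ_s N.
P is parallel to the surface, so N = m g cos θ = 3360 N.
Along the incline: P + μ_s N = m g sin θ, so P = 2530 − 0.49×3360 = 885 N.

P_min ≈ 885 N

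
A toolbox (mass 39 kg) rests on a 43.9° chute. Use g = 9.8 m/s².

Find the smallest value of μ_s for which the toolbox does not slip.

μ_s,min ≈ 0.962

At the slip threshold m g sin θ = μ_s m g cos θ, so μ_s,min = tan θ.
μ_s,min = tan 43.9° = 0.962.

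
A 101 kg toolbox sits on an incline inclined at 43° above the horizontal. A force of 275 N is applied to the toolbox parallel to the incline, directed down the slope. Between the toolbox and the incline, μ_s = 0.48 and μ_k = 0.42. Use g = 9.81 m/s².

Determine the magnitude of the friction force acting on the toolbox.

Normal force: N = m g cos θ = 101 × 9.81 × cos 43° = 724.6 N.
The friction needed for equilibrium is m g sin θ + P = 675.7 + 275 = 950.7 N, measured positive up-slope.
Static friction can supply at most μ_s N = 347.8 N.
|950.7| exceeds 347.8 N, so the toolbox slips down-slope; friction is kinetic, f = μ_k N = 0.42×724.6 = 304 N.

f ≈ 304 N (up the incline)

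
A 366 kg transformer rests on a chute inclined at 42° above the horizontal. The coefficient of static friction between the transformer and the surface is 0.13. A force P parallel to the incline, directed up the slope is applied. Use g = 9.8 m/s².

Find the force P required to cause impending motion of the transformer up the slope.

P ≈ 2750 N

At impending motion up the slope, friction acts down-slope at its limit: f = μ_s N.
P is parallel to the surface, so N = m g cos θ = 2670 N.
Along the incline: P = m g sin θ + μ_s N = 2400 + 0.13×2670 = 2750 N.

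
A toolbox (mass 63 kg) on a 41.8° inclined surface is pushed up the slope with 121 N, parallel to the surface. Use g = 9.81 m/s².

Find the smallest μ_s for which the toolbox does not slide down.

μ_s,min ≈ 0.631

N = m g cos θ = 460.7 N.
Friction must make up the shortfall along the incline: f = m g sin θ − P = 411.9 − 121 = 290.9 N.
At the threshold f = μ_s N, so μ_s,min = 290.9/460.7 = 0.631.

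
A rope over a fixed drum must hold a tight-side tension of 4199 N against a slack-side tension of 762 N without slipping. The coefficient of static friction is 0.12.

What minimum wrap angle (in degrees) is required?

β_min ≈ 815°

T₂/T₁ = e^{μβ} → β = ln(T₂/T₁)/μ.
β = ln(4199/762)/0.12 = 1.707/0.12 = 14.22 rad.
In degrees: β = 14.22 × 180/π = 815°.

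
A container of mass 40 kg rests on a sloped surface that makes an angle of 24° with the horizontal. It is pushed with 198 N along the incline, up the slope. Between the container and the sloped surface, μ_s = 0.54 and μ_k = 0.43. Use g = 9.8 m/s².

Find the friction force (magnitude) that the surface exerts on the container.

f ≈ 38.6 N (down the incline)

Normal force: N = m g cos θ = 40 × 9.8 × cos 24° = 358.1 N.
For equilibrium along the incline the friction force must supply f = m g sin θ − P = 159.4 − 198 = -38.56 N (positive meaning up-slope).
Maximum static friction available: μ_s N = 0.54 × 358.1 = 193.4 N.
Since |-38.56| ≤ 193.4 N, the container remains in static equilibrium and friction takes exactly the required value.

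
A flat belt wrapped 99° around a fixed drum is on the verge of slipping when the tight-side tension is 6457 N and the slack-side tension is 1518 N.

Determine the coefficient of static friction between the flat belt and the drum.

μ ≈ 0.838

T₂/T₁ = e^{μβ} → μ = ln(T₂/T₁)/β.
β = 99° = 1.728 rad.
μ = ln(6457/1518)/1.728 = ln(4.254)/1.728 = 0.838.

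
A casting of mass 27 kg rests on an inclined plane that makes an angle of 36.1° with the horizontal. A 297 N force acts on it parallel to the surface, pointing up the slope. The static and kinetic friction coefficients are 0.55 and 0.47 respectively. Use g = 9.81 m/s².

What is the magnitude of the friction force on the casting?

The normal reaction is N = m g cos θ = 214 N.
For equilibrium along the incline the friction force must supply f = m g sin θ − P = 156.1 − 297 = -140.9 N (positive meaning up-slope).
Maximum static friction available: μ_s N = 0.55 × 214 = 117.7 N.
|-140.9| exceeds 117.7 N, so the casting slips up-slope; friction is kinetic, f = μ_k N = 0.47×214 = 101 N.

f ≈ 101 N (down the incline)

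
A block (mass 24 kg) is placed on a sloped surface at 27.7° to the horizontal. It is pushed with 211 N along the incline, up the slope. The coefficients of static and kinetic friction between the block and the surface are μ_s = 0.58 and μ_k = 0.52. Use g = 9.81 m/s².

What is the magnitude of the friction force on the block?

f ≈ 102 N (down the incline)

Perpendicular to the surface, N = m g cos θ = 24·9.81·cos 27.7° = 208.5 N.
The friction needed for equilibrium is m g sin θ − P = 109.4 − 211 = -101.6 N, measured positive up-slope.
Static friction can supply at most μ_s N = 120.9 N.
Since |-101.6| ≤ 120.9 N, no slip — friction simply equals what equilibrium demands.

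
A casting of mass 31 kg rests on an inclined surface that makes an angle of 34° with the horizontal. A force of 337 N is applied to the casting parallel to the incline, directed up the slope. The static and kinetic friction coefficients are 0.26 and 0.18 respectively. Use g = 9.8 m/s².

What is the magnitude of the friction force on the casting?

Perpendicular to the surface, N = m g cos θ = 31·9.8·cos 34° = 251.9 N.
The friction needed for equilibrium is m g sin θ − P = 169.9 − 337 = -167.1 N, measured positive up-slope.
Static friction can supply at most μ_s N = 65.48 N.
|-167.1| exceeds 65.48 N, so the casting slips up-slope; friction is kinetic, f = μ_k N = 0.18×251.9 = 45.3 N.

f ≈ 45.3 N (down the incline)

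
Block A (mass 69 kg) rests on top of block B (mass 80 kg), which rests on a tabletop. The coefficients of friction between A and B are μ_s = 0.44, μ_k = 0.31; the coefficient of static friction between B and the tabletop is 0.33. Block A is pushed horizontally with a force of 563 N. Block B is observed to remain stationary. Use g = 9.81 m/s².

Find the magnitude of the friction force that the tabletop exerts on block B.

Between the blocks, N₁ = m_A g = 676.9 N.
So the A–B interface can sustain at most μ_s N₁ = 297.8 N of static friction.
P = 563 N exceeds that limit, so A slips over B and the interface friction becomes kinetic: f₁ = μ_k N₁ = 0.31×676.9 = 210 N.
B experiences an equal 210 N forward from A (third law). B is in equilibrium, so the floor supplies f₂ = 210 N of static friction (limit μ_s(m_A+m_B)g = 482.4 N, not exceeded).

f ≈ 210 N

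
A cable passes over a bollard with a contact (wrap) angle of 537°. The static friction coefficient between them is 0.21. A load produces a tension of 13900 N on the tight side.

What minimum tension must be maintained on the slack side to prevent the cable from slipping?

T_min ≈ 1940 N

Capstan equation at impending slip: T_tight/T_slack = e^{μβ}.
β = 537° = 9.372 rad; e^{μβ} = e^{0.21×9.372} = 7.158.
T_slack = T_tight / e^{μβ} = 13900 / 7.158 = 1940 N.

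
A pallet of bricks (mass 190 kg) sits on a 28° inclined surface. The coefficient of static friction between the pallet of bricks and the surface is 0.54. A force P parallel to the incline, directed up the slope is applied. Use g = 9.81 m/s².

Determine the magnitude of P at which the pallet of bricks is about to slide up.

At impending motion up the slope, friction acts down-slope at its limit: f = μ_s N.
P is parallel to the surface, so N = m g cos θ = 1650 N.
Along the incline: P = m g sin θ + μ_s N = 875 + 0.54×1650 = 1760 N.

P ≈ 1760 N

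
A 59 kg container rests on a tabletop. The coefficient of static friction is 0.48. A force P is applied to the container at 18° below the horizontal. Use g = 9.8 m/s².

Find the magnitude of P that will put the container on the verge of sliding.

P ≈ 346 N

N = m g + P sin α (the push presses the container into the tabletop).
At impending slip, P cos α = μ_s N = μ_s (m g + P sin α).
Solving: P (cos α − μ_s sin α) = μ_s m g → P = 0.48×578/(cos 18° − 0.48 sin 18°) = 278/0.8027 = 346 N.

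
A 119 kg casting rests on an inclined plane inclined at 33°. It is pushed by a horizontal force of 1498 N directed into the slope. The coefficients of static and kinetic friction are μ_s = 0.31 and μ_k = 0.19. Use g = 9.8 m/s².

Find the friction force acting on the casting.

The horizontal push has a component P sin θ into the surface, so N = m g cos θ + P sin θ = 978.1 + 815.9 = 1794 N.
Along the incline, the net driving force (taking up-slope positive) is P cos θ − m g sin θ = 1256 − 635.2 = 621.2 N, so equilibrium requires friction f = -621.2 N (down-slope).
Maximum static friction: μ_s N = 0.31 × 1794 = 556.1 N.
The required 621.2 N exceeds the static limit, so the casting slides up-slope and f = μ_k N = 0.19×1794 = 341 N.

f ≈ 341 N (down the incline)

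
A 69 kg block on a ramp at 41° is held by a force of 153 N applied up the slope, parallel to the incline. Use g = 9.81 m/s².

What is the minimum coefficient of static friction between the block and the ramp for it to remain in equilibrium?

N = m g cos θ = 510.9 N.
Friction must make up the shortfall along the incline: f = m g sin θ − P = 444.1 − 153 = 291.1 N.
At the threshold f = μ_s N, so μ_s,min = 291.1/510.9 = 0.57.

μ_s,min ≈ 0.57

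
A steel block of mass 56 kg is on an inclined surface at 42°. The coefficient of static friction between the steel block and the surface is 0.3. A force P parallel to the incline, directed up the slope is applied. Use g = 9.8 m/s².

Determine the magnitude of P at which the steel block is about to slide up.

P ≈ 490 N

At impending motion up the slope, friction acts down-slope at its limit: f = μ_s N.
P is parallel to the surface, so N = m g cos θ = 408 N.
Along the incline: P = m g sin θ + μ_s N = 367 + 0.3×408 = 490 N.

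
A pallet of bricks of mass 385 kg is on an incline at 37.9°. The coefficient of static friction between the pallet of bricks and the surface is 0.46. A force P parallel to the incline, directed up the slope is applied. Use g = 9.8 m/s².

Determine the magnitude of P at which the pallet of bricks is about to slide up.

At impending motion up the slope, friction acts down-slope at its limit: f = μ_s N.
P is parallel to the surface, so N = m g cos θ = 2980 N.
Along the incline: P = m g sin θ + μ_s N = 2320 + 0.46×2980 = 3690 N.

P ≈ 3690 N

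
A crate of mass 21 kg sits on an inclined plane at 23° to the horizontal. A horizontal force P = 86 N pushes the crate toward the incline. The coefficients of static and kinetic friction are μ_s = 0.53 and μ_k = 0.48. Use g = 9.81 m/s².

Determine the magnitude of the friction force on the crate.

f ≈ 1.33 N (up the incline)

Resolve perpendicular to the incline: N = m g cos θ + P sin θ = 21×9.81×cos 23° + 86×sin 23° = 223.2 N.
Parallel to the incline: P cos θ − m g sin θ = 79.16 − 80.49 = -1.331 N; the friction needed to balance this is 1.331 N acting up the slope.
The limit of static friction is μ_s N = 118.3 N.
Since 1.331 N is within the 118.3 N limit, the crate stays put and friction is exactly 1.33 N.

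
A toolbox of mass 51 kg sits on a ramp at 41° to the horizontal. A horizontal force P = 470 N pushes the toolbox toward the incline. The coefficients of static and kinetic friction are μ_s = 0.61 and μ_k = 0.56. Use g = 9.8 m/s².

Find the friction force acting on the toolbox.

f ≈ 26.8 N (down the incline)

Resolve perpendicular to the incline: N = m g cos θ + P sin θ = 51×9.8×cos 41° + 470×sin 41° = 685.6 N.
Parallel to the incline: P cos θ − m g sin θ = 354.7 − 327.9 = 26.82 N; the friction needed to balance this is 26.82 N acting down the slope.
Maximum static friction: μ_s N = 0.61 × 685.6 = 418.2 N.
|f_req| = 26.82 ≤ 418.2 N → the toolbox is in equilibrium; friction equals the required value.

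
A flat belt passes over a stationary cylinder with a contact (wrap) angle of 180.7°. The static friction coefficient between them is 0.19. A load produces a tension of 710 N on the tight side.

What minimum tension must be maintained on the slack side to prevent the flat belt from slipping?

T_min ≈ 390 N

Capstan equation at impending slip: T_tight/T_slack = e^{μβ}.
β = 180.7° = 3.154 rad; e^{μβ} = e^{0.19×3.154} = 1.821.
T_slack = T_tight / e^{μβ} = 710 / 1.821 = 390 N.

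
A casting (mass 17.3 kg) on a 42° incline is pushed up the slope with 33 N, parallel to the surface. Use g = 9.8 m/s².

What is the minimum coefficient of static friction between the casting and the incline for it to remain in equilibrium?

N = m g cos θ = 126 N.
Friction must make up the shortfall along the incline: f = m g sin θ − P = 113.4 − 33 = 80.44 N.
At the threshold f = μ_s N, so μ_s,min = 80.44/126 = 0.638.

μ_s,min ≈ 0.638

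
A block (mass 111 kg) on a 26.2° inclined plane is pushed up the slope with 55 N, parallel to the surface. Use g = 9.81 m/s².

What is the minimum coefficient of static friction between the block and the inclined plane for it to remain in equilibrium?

N = m g cos θ = 977 N.
Friction must make up the shortfall along the incline: f = m g sin θ − P = 480.8 − 55 = 425.8 N.
At the threshold f = μ_s N, so μ_s,min = 425.8/977 = 0.436.

μ_s,min ≈ 0.436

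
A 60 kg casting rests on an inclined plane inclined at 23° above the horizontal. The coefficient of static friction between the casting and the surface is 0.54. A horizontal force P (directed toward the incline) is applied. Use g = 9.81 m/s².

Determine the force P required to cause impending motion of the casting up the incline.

At impending motion up the slope, friction acts down-slope at its limit: f = μ_s N.
Perpendicular to the incline: N = m g cos θ + P sin θ.
Along the incline: P cos θ = m g sin θ + μ_s N = m g sin θ + μ_s (m g cos θ + P sin θ).
Solving, P (cos θ − μ_s sin θ) = m g (sin θ + μ_s cos θ), so P = 60×9.81×(sin 23° + 0.54 cos 23°)/(cos 23° − 0.54 sin 23°) = 589×0.8878/0.7095 = 737 N.

P ≈ 737 N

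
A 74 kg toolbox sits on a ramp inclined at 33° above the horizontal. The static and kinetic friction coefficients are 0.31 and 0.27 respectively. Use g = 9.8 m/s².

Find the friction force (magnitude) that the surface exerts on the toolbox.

Normal force: N = m g cos θ = 74 × 9.8 × cos 33° = 608.2 N.
Along the slope the weight component is m g sin θ = 395 N; friction must supply exactly this, acting up-slope.
Static friction can supply at most μ_s N = 188.5 N.
|395| exceeds 188.5 N, so the toolbox slips down-slope; friction is kinetic, f = μ_k N = 0.27×608.2 = 164 N.

f ≈ 164 N (up the incline)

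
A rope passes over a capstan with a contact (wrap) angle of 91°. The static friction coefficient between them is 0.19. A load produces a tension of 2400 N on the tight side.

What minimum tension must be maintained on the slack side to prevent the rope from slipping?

Capstan equation at impending slip: T_tight/T_slack = e^{μβ}.
β = 91° = 1.588 rad; e^{μβ} = e^{0.19×1.588} = 1.352.
T_slack = T_tight / e^{μβ} = 2400 / 1.352 = 1770 N.

T_min ≈ 1770 N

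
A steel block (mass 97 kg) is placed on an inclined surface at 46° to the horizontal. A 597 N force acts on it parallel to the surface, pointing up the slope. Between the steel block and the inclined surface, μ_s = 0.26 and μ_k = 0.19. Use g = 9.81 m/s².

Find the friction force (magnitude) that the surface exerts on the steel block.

The normal reaction is N = m g cos θ = 661 N.
For equilibrium along the incline the friction force must supply f = m g sin θ − P = 684.5 − 597 = 87.5 N (positive meaning up-slope).
Static friction can supply at most μ_s N = 171.9 N.
Since |87.5| ≤ 171.9 N, the steel block remains in static equilibrium and friction takes exactly the required value.

f ≈ 87.5 N (up the incline)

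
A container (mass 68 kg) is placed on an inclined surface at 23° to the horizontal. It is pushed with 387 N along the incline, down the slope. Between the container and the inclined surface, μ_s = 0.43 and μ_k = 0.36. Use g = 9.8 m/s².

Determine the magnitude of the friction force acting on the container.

Perpendicular to the surface, N = m g cos θ = 68·9.8·cos 23° = 613.4 N.
The friction needed for equilibrium is m g sin θ + P = 260.4 + 387 = 647.4 N, measured positive up-slope.
The static-friction ceiling is μ_s N = 0.43 × 613.4 = 263.8 N.
Since |647.4| > 263.8 N, static friction cannot hold it; the container slides down the incline and kinetic friction applies: f = μ_k N = 0.36 × 613.4 = 221 N.

f ≈ 221 N (up the incline)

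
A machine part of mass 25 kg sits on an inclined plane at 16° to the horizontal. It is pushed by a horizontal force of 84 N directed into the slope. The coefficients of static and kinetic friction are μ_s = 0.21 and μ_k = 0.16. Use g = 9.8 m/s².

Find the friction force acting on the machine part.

The horizontal push has a component P sin θ into the surface, so N = m g cos θ + P sin θ = 235.5 + 23.15 = 258.7 N.
Along the incline, the net driving force (taking up-slope positive) is P cos θ − m g sin θ = 80.75 − 67.53 = 13.21 N, so equilibrium requires friction f = -13.21 N (down-slope).
Maximum static friction: μ_s N = 0.21 × 258.7 = 54.32 N.
Since 13.21 N is within the 54.32 N limit, the machine part stays put and friction is exactly 13.2 N.

f ≈ 13.2 N (down the incline)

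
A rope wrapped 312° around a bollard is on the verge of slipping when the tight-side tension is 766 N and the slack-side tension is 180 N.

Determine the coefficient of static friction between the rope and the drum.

T₂/T₁ = e^{μβ} → μ = ln(T₂/T₁)/β.
β = 312° = 5.445 rad.
μ = ln(766/180)/5.445 = ln(4.256)/5.445 = 0.266.

μ ≈ 0.266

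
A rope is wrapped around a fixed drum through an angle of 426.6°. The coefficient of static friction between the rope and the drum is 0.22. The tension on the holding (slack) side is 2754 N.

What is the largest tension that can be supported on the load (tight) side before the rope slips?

At impending slip the capstan equation gives T₂/T₁ = e^{μβ} with β in radians.
β = 426.6° × π/180 = 7.446 rad.
e^{μβ} = e^{0.22×7.446} = 5.145.
T₂ = T₁ · e^{μβ} = 2754 × 5.145 = 14200 N.

T_max ≈ 14200 N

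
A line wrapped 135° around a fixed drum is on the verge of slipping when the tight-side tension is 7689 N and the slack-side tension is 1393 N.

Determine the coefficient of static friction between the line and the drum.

μ ≈ 0.725

T₂/T₁ = e^{μβ} → μ = ln(T₂/T₁)/β.
β = 135° = 2.356 rad.
μ = ln(7689/1393)/2.356 = ln(5.52)/2.356 = 0.725.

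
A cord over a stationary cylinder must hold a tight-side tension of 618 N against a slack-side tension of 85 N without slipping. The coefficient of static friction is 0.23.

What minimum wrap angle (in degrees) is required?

β_min ≈ 494°

T₂/T₁ = e^{μβ} → β = ln(T₂/T₁)/μ.
β = ln(618/85)/0.23 = 1.984/0.23 = 8.625 rad.
In degrees: β = 8.625 × 180/π = 494°.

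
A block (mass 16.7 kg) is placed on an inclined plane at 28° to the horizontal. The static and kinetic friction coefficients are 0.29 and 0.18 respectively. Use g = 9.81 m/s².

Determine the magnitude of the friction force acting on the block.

f ≈ 26 N (up the incline)

Perpendicular to the surface, N = m g cos θ = 16.7·9.81·cos 28° = 144.7 N.
For equilibrium along the incline, friction must balance the weight component: f = m g sin θ = 76.91 N up the slope.
Maximum static friction available: μ_s N = 0.29 × 144.7 = 41.95 N.
|76.91| exceeds 41.95 N, so the block slips down-slope; friction is kinetic, f = μ_k N = 0.18×144.7 = 26 N.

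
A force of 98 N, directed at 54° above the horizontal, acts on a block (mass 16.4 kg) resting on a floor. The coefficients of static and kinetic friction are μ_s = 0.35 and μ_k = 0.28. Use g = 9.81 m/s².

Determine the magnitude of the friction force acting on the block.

N = m g − P sin α = 160.9 − 98×sin 54° = 81.6 N.
For equilibrium, f = P cos α = 98×cos 54° = 57.6 N.
μ_s N = 0.35 × 81.6 = 28.56 N.
57.6 > 28.56 N → the block slides; f = μ_k N = 0.28×81.6 = 22.8 N.

f ≈ 22.8 N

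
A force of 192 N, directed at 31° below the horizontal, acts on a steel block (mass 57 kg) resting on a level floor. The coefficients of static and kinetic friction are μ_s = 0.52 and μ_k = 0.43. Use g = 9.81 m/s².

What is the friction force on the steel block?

N = m g + P sin α = 559.2 + 192×sin 31° = 658.1 N.
Horizontally, friction must balance P cos α = 164.6 N.
μ_s N = 0.52 × 658.1 = 342.2 N.
164.6 ≤ 342.2 N → static; friction equals the required 165 N.

f ≈ 165 N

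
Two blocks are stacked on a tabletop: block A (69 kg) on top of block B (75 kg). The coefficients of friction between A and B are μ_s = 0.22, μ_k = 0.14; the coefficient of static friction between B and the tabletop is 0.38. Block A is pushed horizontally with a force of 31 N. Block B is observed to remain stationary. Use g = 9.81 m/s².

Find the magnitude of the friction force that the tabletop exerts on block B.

f ≈ 31 N

Between the blocks, N₁ = m_A g = 676.9 N.
So the A–B interface can sustain at most μ_s N₁ = 148.9 N of static friction.
P = 31 N is within that limit, so A and B move together (both at rest); the A–B friction is simply f₁ = P = 31 N.
B experiences an equal 31 N forward from A (third law). B is in equilibrium, so the floor supplies f₂ = 31 N of static friction (limit μ_s(m_A+m_B)g = 536.8 N, not exceeded).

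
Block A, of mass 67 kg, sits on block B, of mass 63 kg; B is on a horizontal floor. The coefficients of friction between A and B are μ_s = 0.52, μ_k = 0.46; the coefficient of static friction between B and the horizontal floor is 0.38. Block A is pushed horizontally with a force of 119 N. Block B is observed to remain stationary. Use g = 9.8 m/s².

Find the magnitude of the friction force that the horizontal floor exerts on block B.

The normal force B exerts on A is simply A's weight, N₁ = 656.6 N.
Maximum static friction on A from B: μ_s N₁ = 0.52×656.6 = 341.4 N.
P = 119 N is within that limit, so A and B move together (both at rest); the A–B friction is simply f₁ = P = 119 N.
B experiences an equal 119 N forward from A (third law). B is in equilibrium, so the floor supplies f₂ = 119 N of static friction (limit μ_s(m_A+m_B)g = 484.1 N, not exceeded).

f ≈ 119 N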